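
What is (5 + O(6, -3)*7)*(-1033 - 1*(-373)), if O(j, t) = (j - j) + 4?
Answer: -21780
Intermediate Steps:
O(j, t) = 4 (O(j, t) = 0 + 4 = 4)
(5 + O(6, -3)*7)*(-1033 - 1*(-373)) = (5 + 4*7)*(-1033 - 1*(-373)) = (5 + 28)*(-1033 + 373) = 33*(-660) = -21780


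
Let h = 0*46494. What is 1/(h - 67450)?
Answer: -1/67450 ≈ -1.4826e-5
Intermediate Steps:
h = 0
1/(h - 67450) = 1/(0 - 67450) = 1/(-67450) = -1/67450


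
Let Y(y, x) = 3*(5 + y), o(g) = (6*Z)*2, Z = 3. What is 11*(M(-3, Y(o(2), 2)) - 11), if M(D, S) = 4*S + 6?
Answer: 5357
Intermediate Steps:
o(g) = 36 (o(g) = (6*3)*2 = 18*2 = 36)
Y(y, x) = 15 + 3*y
M(D, S) = 6 + 4*S
11*(M(-3, Y(o(2), 2)) - 11) = 11*((6 + 4*(15 + 3*36)) - 11) = 11*((6 + 4*(15 + 108)) - 11) = 11*((6 + 4*123) - 11) = 11*((6 + 492) - 11) = 11*(498 - 11) = 11*487 = 5357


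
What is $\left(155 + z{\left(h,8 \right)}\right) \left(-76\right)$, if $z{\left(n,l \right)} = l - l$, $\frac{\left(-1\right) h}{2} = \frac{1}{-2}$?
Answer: $-11780$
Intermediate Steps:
$h = 1$ ($h = - \frac{2}{-2} = \left(-2\right) \left(- \frac{1}{2}\right) = 1$)
$z{\left(n,l \right)} = 0$
$\left(155 + z{\left(h,8 \right)}\right) \left(-76\right) = \left(155 + 0\right) \left(-76\right) = 155 \left(-76\right) = -11780$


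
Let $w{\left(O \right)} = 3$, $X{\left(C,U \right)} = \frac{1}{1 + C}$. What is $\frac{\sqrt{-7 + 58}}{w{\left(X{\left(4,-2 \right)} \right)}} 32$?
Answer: $\frac{32 \sqrt{51}}{3} \approx 76.175$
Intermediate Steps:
$\frac{\sqrt{-7 + 58}}{w{\left(X{\left(4,-2 \right)} \right)}} 32 = \frac{\sqrt{-7 + 58}}{3} \cdot 32 = \sqrt{51} \cdot \frac{1}{3} \cdot 32 = \frac{\sqrt{51}}{3} \cdot 32 = \frac{32 \sqrt{51}}{3}$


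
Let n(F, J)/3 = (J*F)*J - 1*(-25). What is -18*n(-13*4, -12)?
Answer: 403002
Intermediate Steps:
n(F, J) = 75 + 3*F*J**2 (n(F, J) = 3*((J*F)*J - 1*(-25)) = 3*((F*J)*J + 25) = 3*(F*J**2 + 25) = 3*(25 + F*J**2) = 75 + 3*F*J**2)
-18*n(-13*4, -12) = -18*(75 + 3*(-13*4)*(-12)**2) = -18*(75 + 3*(-52)*144) = -18*(75 - 22464) = -18*(-22389) = 403002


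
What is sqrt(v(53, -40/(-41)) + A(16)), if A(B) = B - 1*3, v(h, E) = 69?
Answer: sqrt(82) ≈ 9.0554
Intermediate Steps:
A(B) = -3 + B (A(B) = B - 3 = -3 + B)
sqrt(v(53, -40/(-41)) + A(16)) = sqrt(69 + (-3 + 16)) = sqrt(69 + 13) = sqrt(82)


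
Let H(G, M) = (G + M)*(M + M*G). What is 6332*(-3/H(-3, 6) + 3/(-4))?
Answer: -12664/3 ≈ -4221.3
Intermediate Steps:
H(G, M) = (G + M)*(M + G*M)
6332*(-3/H(-3, 6) + 3/(-4)) = 6332*(-3*1/(6*(-3 + 6 + (-3)² - 3*6)) + 3/(-4)) = 6332*(-3*1/(6*(-3 + 6 + 9 - 18)) + 3*(-¼)) = 6332*(-3/(6*(-6)) - ¾) = 6332*(-3/(-36) - ¾) = 6332*(-3*(-1/36) - ¾) = 6332*(1/12 - ¾) = 6332*(-⅔) = -12664/3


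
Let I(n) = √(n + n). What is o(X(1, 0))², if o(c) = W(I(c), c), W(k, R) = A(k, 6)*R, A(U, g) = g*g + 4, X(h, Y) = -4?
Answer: 25600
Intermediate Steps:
A(U, g) = 4 + g² (A(U, g) = g² + 4 = 4 + g²)
I(n) = √2*√n (I(n) = √(2*n) = √2*√n)
W(k, R) = 40*R (W(k, R) = (4 + 6²)*R = (4 + 36)*R = 40*R)
o(c) = 40*c
o(X(1, 0))² = (40*(-4))² = (-160)² = 25600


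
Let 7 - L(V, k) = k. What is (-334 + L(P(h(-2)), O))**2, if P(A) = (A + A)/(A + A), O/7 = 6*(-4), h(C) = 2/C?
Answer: 25281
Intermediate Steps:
O = -168 (O = 7*(6*(-4)) = 7*(-24) = -168)
P(A) = 1 (P(A) = (2*A)/((2*A)) = (2*A)*(1/(2*A)) = 1)
L(V, k) = 7 - k
(-334 + L(P(h(-2)), O))**2 = (-334 + (7 - 1*(-168)))**2 = (-334 + (7 + 168))**2 = (-334 + 175)**2 = (-159)**2 = 25281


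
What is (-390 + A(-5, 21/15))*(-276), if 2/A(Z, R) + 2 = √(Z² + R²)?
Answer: 30878880/287 - 1380*√674/287 ≈ 1.0747e+5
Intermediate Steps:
A(Z, R) = 2/(-2 + √(R² + Z²)) (A(Z, R) = 2/(-2 + √(Z² + R²)) = 2/(-2 + √(R² + Z²)))
(-390 + A(-5, 21/15))*(-276) = (-390 + 2/(-2 + √((21/15)² + (-5)²)))*(-276) = (-390 + 2/(-2 + √((21*(1/15))² + 25)))*(-276) = (-390 + 2/(-2 + √((7/5)² + 25)))*(-276) = (-390 + 2/(-2 + √(49/25 + 25)))*(-276) = (-390 + 2/(-2 + √(674/25)))*(-276) = (-390 + 2/(-2 + √674/5))*(-276) = 107640 - 552/(-2 + √674/5)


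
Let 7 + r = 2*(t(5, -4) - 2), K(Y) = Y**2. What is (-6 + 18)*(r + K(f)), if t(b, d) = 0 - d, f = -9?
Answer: 936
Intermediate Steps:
t(b, d) = -d
r = -3 (r = -7 + 2*(-1*(-4) - 2) = -7 + 2*(4 - 2) = -7 + 2*2 = -7 + 4 = -3)
(-6 + 18)*(r + K(f)) = (-6 + 18)*(-3 + (-9)**2) = 12*(-3 + 81) = 12*78 = 936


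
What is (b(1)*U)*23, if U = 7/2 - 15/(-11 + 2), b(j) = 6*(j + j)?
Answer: 1426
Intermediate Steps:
b(j) = 12*j (b(j) = 6*(2*j) = 12*j)
U = 31/6 (U = 7*(½) - 15/(-9) = 7/2 - 15*(-⅑) = 7/2 + 5/3 = 31/6 ≈ 5.1667)
(b(1)*U)*23 = ((12*1)*(31/6))*23 = (12*(31/6))*23 = 62*23 = 1426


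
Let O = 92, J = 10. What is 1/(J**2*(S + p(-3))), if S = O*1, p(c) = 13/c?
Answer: 3/26300 ≈ 0.00011407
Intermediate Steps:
S = 92 (S = 92*1 = 92)
1/(J**2*(S + p(-3))) = 1/(10**2*(92 + 13/(-3))) = 1/(100*(92 + 13*(-1/3))) = 1/(100*(92 - 13/3)) = 1/(100*(263/3)) = 1/(26300/3) = 3/26300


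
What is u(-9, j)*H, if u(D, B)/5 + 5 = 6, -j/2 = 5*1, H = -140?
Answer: -700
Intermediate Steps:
j = -10 ≈ -10.000
u(D, B) = 5 (u(D, B) = -25 + 5*6 = -25 + 30 = 5)
u(-9, j)*H = 5*(-140) = -700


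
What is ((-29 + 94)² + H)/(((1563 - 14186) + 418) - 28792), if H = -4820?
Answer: 595/40997 ≈ 0.014513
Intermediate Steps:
((-29 + 94)² + H)/(((1563 - 14186) + 418) - 28792) = ((-29 + 94)² - 4820)/(((1563 - 14186) + 418) - 28792) = (65² - 4820)/((-12623 + 418) - 28792) = (4225 - 4820)/(-12205 - 28792) = -595/(-40997) = -595*(-1/40997) = 595/40997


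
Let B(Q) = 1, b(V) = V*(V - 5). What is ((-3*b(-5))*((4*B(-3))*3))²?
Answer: 3240000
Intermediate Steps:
b(V) = V*(-5 + V)
((-3*b(-5))*((4*B(-3))*3))² = ((-(-15)*(-5 - 5))*((4*1)*3))² = ((-(-15)*(-10))*(4*3))² = (-3*50*12)² = (-150*12)² = (-1800)² = 3240000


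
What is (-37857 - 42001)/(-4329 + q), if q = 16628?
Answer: -79858/12299 ≈ -6.4930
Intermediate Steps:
(-37857 - 42001)/(-4329 + q) = (-37857 - 42001)/(-4329 + 16628) = -79858/12299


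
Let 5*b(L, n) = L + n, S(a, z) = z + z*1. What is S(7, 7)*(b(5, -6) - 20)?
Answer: -1414/5 ≈ -282.80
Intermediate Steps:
S(a, z) = 2*z (S(a, z) = z + z = 2*z)
b(L, n) = L/5 + n/5 (b(L, n) = (L + n)/5 = L/5 + n/5)
S(7, 7)*(b(5, -6) - 20) = (2*7)*(((1/5)*5 + (1/5)*(-6)) - 20) = 14*((1 - 6/5) - 20) = 14*(-1/5 - 20) = 14*(-101/5) = -1414/5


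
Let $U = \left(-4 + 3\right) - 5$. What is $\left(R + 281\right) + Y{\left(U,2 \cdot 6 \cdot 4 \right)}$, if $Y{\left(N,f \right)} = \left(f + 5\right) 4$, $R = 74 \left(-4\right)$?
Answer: $197$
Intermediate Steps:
$U = -6$ ($U = -1 - 5 = -6$)
$R = -296$
$Y{\left(N,f \right)} = 20 + 4 f$ ($Y{\left(N,f \right)} = \left(5 + f\right) 4 = 20 + 4 f$)
$\left(R + 281\right) + Y{\left(U,2 \cdot 6 \cdot 4 \right)} = \left(-296 + 281\right) + \left(20 + 4 \cdot 2 \cdot 6 \cdot 4\right) = -15 + \left(20 + 4 \cdot 12 \cdot 4\right) = -15 + \left(20 + 4 \cdot 48\right) = -15 + \left(20 + 192\right) = -15 + 212 = 197$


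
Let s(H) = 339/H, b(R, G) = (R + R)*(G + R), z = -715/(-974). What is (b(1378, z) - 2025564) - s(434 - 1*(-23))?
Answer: 394870053333/222559 ≈ 1.7742e+6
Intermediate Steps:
z = 715/974 (z = -715*(-1/974) = 715/974 ≈ 0.73409)
b(R, G) = 2*R*(G + R) (b(R, G) = (2*R)*(G + R) = 2*R*(G + R))
(b(1378, z) - 2025564) - s(434 - 1*(-23)) = (2*1378*(715/974 + 1378) - 2025564) - 339/(434 - 1*(-23)) = (2*1378*(1342887/974) - 2025564) - 339/(434 + 23) = (1850498286/487 - 2025564) - 339/457 = 864048618/487 - 339/457 = 394870053333/222559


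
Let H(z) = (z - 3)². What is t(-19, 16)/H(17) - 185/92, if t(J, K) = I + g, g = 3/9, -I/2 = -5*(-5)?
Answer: -15311/6762 ≈ -2.2643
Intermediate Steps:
I = -50 (I = -(-10)*(-5) = -2*25 = -50)
g = ⅓ (g = 3*(⅑) = ⅓ ≈ 0.33333)
t(J, K) = -149/3 (t(J, K) = -50 + ⅓ = -149/3)
H(z) = (-3 + z)²
t(-19, 16)/H(17) - 185/92 = -149/(3*(-3 + 17)²) - 185/92 = -149/(3*(14²)) - 185*1/92 = -149/3/196 - 185/92 = -149/3*1/196 - 185/92 = -149/588 - 185/92 = -15311/6762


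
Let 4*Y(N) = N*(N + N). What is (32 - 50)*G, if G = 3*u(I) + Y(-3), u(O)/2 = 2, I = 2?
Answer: -297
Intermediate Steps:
u(O) = 4 (u(O) = 2*2 = 4)
Y(N) = N²/2 (Y(N) = (N*(N + N))/4 = (N*(2*N))/4 = (2*N²)/4 = N²/2)
G = 33/2 (G = 3*4 + (½)*(-3)² = 12 + (½)*9 = 12 + 9/2 = 33/2 ≈ 16.500)
(32 - 50)*G = (32 - 50)*(33/2) = -18*33/2 = -297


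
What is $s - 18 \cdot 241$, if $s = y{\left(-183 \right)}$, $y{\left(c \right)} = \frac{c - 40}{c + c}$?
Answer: $- \frac{1587485}{366} \approx -4337.4$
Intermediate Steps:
$y{\left(c \right)} = \frac{-40 + c}{2 c}$
$s = \frac{223}{366}$ ($s = \frac{-40 - 183}{2 \left(-183\right)} = \frac{1}{2} \left(- \frac{1}{183}\right) \left(-223\right) = \frac{223}{366} \approx 0.60929$)
$s - 18 \cdot 241 = \frac{223}{366} - 18 \cdot 241 = \frac{223}{366} - 4338 = - \frac{1587485}{366}$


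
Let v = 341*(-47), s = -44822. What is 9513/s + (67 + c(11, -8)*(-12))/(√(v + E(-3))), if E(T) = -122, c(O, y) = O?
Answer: -9513/44822 + 65*I*√16149/16149 ≈ -0.21224 + 0.51149*I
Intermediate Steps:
v = -16027
9513/s + (67 + c(11, -8)*(-12))/(√(v + E(-3))) = 9513/(-44822) + (67 + 11*(-12))/(√(-16027 - 122)) = 9513*(-1/44822) + (67 - 132)/(√(-16149)) = -9513/44822 - 65*(-I*√16149/16149) = -9513/44822 - (-65)*I*√16149/16149 = -9513/44822 + 65*I*√16149/16149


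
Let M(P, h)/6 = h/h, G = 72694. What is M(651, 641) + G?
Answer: 72700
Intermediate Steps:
M(P, h) = 6 (M(P, h) = 6*(h/h) = 6*1 = 6)
M(651, 641) + G = 6 + 72694 = 72700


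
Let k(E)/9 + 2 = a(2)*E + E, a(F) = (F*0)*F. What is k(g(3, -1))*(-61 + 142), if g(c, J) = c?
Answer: 729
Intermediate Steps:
a(F) = 0 (a(F) = 0*F = 0)
k(E) = -18 + 9*E (k(E) = -18 + 9*(0*E + E) = -18 + 9*(0 + E) = -18 + 9*E)
k(g(3, -1))*(-61 + 142) = (-18 + 9*3)*(-61 + 142) = (-18 + 27)*81 = 9*81 = 729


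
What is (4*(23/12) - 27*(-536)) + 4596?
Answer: 57227/3 ≈ 19076.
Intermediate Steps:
(4*(23/12) - 27*(-536)) + 4596 = (4*(23*(1/12)) + 14472) + 4596 = (4*(23/12) + 14472) + 4596 = (23/3 + 14472) + 4596 = 43439/3 + 4596 = 57227/3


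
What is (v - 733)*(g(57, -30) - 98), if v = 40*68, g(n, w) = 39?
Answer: -117233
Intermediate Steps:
v = 2720
(v - 733)*(g(57, -30) - 98) = (2720 - 733)*(39 - 98) = 1987*(-59) = -117233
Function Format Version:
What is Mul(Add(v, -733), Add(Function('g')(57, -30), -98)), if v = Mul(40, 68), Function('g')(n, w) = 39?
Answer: -117233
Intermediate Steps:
v = 2720
Mul(Add(v, -733), Add(Function('g')(57, -30), -98)) = Mul(Add(2720, -733), Add(39, -98)) = Mul(1987, -59) = -117233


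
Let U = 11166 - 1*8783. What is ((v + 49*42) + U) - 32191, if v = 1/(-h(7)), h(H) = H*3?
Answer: -582751/21 ≈ -27750.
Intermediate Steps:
h(H) = 3*H
v = -1/21 (v = 1/(-3*7) = 1/(-1*21) = 1/(-21) = -1/21 ≈ -0.047619)
U = 2383 (U = 11166 - 8783 = 2383)
((v + 49*42) + U) - 32191 = ((-1/21 + 49*42) + 2383) - 32191 = ((-1/21 + 2058) + 2383) - 32191 = (43217/21 + 2383) - 32191 = 93260/21 - 32191 = -582751/21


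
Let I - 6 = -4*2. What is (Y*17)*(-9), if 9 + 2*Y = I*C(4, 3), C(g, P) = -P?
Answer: 459/2 ≈ 229.50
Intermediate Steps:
I = -2 (I = 6 - 4*2 = 6 - 8 = -2)
Y = -3/2 (Y = -9/2 + (-(-2)*3)/2 = -9/2 + (-2*(-3))/2 = -9/2 + (½)*6 = -9/2 + 3 = -3/2 ≈ -1.5000)
(Y*17)*(-9) = -3/2*17*(-9) = -51/2*(-9) = 459/2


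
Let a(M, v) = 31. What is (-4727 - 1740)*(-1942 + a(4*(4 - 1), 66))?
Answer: 12358437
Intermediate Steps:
(-4727 - 1740)*(-1942 + a(4*(4 - 1), 66)) = (-4727 - 1740)*(-1942 + 31) = -6467*(-1911) = 12358437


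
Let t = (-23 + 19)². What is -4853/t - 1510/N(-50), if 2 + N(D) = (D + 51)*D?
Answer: -57049/208 ≈ -274.27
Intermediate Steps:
N(D) = -2 + D*(51 + D) (N(D) = -2 + (D + 51)*D = -2 + (51 + D)*D = -2 + D*(51 + D))
t = 16 (t = (-4)² = 16)
-4853/t - 1510/N(-50) = -4853/16 - 1510/(-2 + (-50)² + 51*(-50)) = -4853*1/16 - 1510/(-2 + 2500 - 2550) = -4853/16 - 1510/(-52) = -4853/16 - 1510*(-1/52) = -4853/16 + 755/26 = -57049/208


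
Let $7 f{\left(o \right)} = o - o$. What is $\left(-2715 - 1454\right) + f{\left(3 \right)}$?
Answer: $-4169$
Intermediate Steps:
$f{\left(o \right)} = 0$ ($f{\left(o \right)} = \frac{o - o}{7} = \frac{1}{7} \cdot 0 = 0$)
$\left(-2715 - 1454\right) + f{\left(3 \right)} = \left(-2715 - 1454\right) + 0 = -4169 + 0 = -4169$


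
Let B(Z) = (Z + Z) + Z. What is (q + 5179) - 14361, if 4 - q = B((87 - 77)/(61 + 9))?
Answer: -64249/7 ≈ -9178.4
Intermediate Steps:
B(Z) = 3*Z (B(Z) = 2*Z + Z = 3*Z)
q = 25/7 (q = 4 - 3*(87 - 77)/(61 + 9) = 4 - 3*10/70 = 4 - 3*10*(1/70) = 4 - 3/7 = 25/7 ≈ 3.5714)
(q + 5179) - 14361 = (25/7 + 5179) - 14361 = 36278/7 - 14361 = -64249/7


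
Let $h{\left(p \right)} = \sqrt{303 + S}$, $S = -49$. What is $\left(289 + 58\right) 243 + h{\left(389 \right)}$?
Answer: $84321 + \sqrt{254} \approx 84337.0$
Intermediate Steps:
$h{\left(p \right)} = \sqrt{254}$ ($h{\left(p \right)} = \sqrt{303 - 49} = \sqrt{254}$)
$\left(289 + 58\right) 243 + h{\left(389 \right)} = \left(289 + 58\right) 243 + \sqrt{254} = 347 \cdot 243 + \sqrt{254} = 84321 + \sqrt{254}$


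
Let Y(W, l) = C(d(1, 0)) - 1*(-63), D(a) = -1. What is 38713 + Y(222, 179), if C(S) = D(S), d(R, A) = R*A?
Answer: 38775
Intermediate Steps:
d(R, A) = A*R
C(S) = -1
Y(W, l) = 62 (Y(W, l) = -1 - 1*(-63) = -1 + 63 = 62)
38713 + Y(222, 179) = 38713 + 62 = 38775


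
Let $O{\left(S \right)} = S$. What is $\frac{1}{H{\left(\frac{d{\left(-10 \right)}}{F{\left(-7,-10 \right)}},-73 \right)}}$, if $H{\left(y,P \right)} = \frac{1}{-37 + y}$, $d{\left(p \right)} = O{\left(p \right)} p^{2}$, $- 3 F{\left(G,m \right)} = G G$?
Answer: $\frac{1187}{49} \approx 24.224$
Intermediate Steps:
$F{\left(G,m \right)} = - \frac{G^{2}}{3}$ ($F{\left(G,m \right)} = - \frac{G G}{3} = - \frac{G^{2}}{3}$)
$d{\left(p \right)} = p^{3}$ ($d{\left(p \right)} = p p^{2} = p^{3}$)
$\frac{1}{H{\left(\frac{d{\left(-10 \right)}}{F{\left(-7,-10 \right)}},-73 \right)}} = \frac{1}{\frac{1}{-37 + \frac{\left(-10\right)^{3}}{\left(- \frac{1}{3}\right) \left(-7\right)^{2}}}} = \frac{1}{\frac{1}{-37 - \frac{1000}{\left(- \frac{1}{3}\right) 49}}} = \frac{1}{\frac{1}{-37 - \frac{1000}{- \frac{49}{3}}}} = \frac{1}{\frac{1}{-37 - - \frac{3000}{49}}} = \frac{1}{\frac{1}{-37 + \frac{3000}{49}}} = \frac{1}{\frac{1}{\frac{1187}{49}}} = \frac{1}{\frac{49}{1187}} = \frac{1187}{49}$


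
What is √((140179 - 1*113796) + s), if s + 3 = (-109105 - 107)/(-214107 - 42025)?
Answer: √108165686140819/64033 ≈ 162.42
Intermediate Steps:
s = -164796/64033 (s = -3 + (-109105 - 107)/(-214107 - 42025) = -3 - 109212/(-256132) = -3 - 109212*(-1/256132) = -3 + 27303/64033 = -164796/64033 ≈ -2.5736)
√((140179 - 1*113796) + s) = √((140179 - 1*113796) - 164796/64033) = √((140179 - 113796) - 164796/64033) = √(26383 - 164796/64033) = √(1689217843/64033) = √108165686140819/64033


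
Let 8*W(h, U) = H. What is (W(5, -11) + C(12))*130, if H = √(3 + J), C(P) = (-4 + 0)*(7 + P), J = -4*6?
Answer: -9880 + 65*I*√21/4 ≈ -9880.0 + 74.467*I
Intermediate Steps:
J = -24
C(P) = -28 - 4*P (C(P) = -4*(7 + P) = -28 - 4*P)
H = I*√21 (H = √(3 - 24) = √(-21) = I*√21 ≈ 4.5826*I)
W(h, U) = I*√21/8 (W(h, U) = (I*√21)/8 = I*√21/8)
(W(5, -11) + C(12))*130 = (I*√21/8 + (-28 - 4*12))*130 = (I*√21/8 + (-28 - 48))*130 = (I*√21/8 - 76)*130 = (-76 + I*√21/8)*130 = -9880 + 65*I*√21/4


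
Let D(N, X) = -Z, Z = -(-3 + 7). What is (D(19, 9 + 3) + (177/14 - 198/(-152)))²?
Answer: 91145209/283024 ≈ 322.04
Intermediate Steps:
Z = -4 (Z = -1*4 = -4)
D(N, X) = 4 (D(N, X) = -1*(-4) = 4)
(D(19, 9 + 3) + (177/14 - 198/(-152)))² = (4 + (177/14 - 198/(-152)))² = (4 + (177*(1/14) - 198*(-1/152)))² = (4 + (177/14 + 99/76))² = (4 + 7419/532)² = (9547/532)² = 91145209/283024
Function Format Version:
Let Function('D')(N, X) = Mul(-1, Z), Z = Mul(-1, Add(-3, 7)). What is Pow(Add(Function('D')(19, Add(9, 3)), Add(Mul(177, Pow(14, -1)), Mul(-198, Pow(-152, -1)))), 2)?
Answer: Rational(91145209, 283024) ≈ 322.04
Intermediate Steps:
Z = -4 (Z = Mul(-1, 4) = -4)
Function('D')(N, X) = 4 (Function('D')(N, X) = Mul(-1, -4) = 4)
Pow(Add(Function('D')(19, Add(9, 3)), Add(Mul(177, Pow(14, -1)), Mul(-198, Pow(-152, -1)))), 2) = Pow(Add(4, Add(Mul(177, Pow(14, -1)), Mul(-198, Pow(-152, -1)))), 2) = Pow(Add(4, Add(Mul(177, Rational(1, 14)), Mul(-198, Rational(-1, 152)))), 2) = Pow(Add(4, Add(Rational(177, 14), Rational(99, 76))), 2) = Pow(Add(4, Rational(7419, 532)), 2) = Pow(Rational(9547, 532), 2) = Rational(91145209, 283024)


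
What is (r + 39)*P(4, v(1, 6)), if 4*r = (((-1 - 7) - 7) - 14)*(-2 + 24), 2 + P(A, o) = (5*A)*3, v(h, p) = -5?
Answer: -6989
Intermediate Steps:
P(A, o) = -2 + 15*A (P(A, o) = -2 + (5*A)*3 = -2 + 15*A)
r = -319/2 (r = ((((-1 - 7) - 7) - 14)*(-2 + 24))/4 = (((-8 - 7) - 14)*22)/4 = ((-15 - 14)*22)/4 = (-29*22)/4 = (¼)*(-638) = -319/2 ≈ -159.50)
(r + 39)*P(4, v(1, 6)) = (-319/2 + 39)*(-2 + 15*4) = -241*(-2 + 60)/2 = -241/2*58 = -6989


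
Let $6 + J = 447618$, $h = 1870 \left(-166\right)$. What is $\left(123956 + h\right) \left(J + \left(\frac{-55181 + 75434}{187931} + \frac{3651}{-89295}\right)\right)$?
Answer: $- \frac{466875510316676481472}{5593766215} \approx -8.3464 \cdot 10^{10}$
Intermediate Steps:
$h = -310420$
$J = 447612$ ($J = -6 + 447618 = 447612$)
$\left(123956 + h\right) \left(J + \left(\frac{-55181 + 75434}{187931} + \frac{3651}{-89295}\right)\right) = \left(123956 - 310420\right) \left(447612 + \left(\frac{-55181 + 75434}{187931} + \frac{3651}{-89295}\right)\right) = - 186464 \left(447612 + \left(20253 \cdot \frac{1}{187931} + 3651 \left(- \frac{1}{89295}\right)\right)\right) = - 186464 \left(447612 + \left(\frac{20253}{187931} - \frac{1217}{29765}\right)\right) = - 186464 \left(447612 + \frac{374118518}{5593766215}\right) = \left(-186464\right) \frac{2503837257147098}{5593766215} = - \frac{466875510316676481472}{5593766215}$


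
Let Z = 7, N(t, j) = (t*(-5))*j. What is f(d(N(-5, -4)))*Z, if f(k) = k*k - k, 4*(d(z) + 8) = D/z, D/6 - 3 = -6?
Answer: 19946367/40000 ≈ 498.66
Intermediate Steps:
D = -18 (D = 18 + 6*(-6) = 18 - 36 = -18)
N(t, j) = -5*j*t (N(t, j) = (-5*t)*j = -5*j*t)
d(z) = -8 - 9/(2*z) (d(z) = -8 + (-18/z)/4 = -8 - 9/(2*z))
f(k) = k**2 - k
f(d(N(-5, -4)))*Z = ((-8 - 9/(2*((-5*(-4)*(-5)))))*(-1 + (-8 - 9/(2*((-5*(-4)*(-5)))))))*7 = ((-8 - 9/2/(-100))*(-1 + (-8 - 9/2/(-100))))*7 = ((-8 - 9/2*(-1/100))*(-1 + (-8 - 9/2*(-1/100))))*7 = ((-8 + 9/200)*(-1 + (-8 + 9/200)))*7 = -1591*(-1 - 1591/200)/200*7 = -1591/200*(-1791/200)*7 = (2849481/40000)*7 = 19946367/40000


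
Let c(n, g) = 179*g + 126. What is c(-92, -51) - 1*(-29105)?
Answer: 20102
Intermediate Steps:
c(n, g) = 126 + 179*g
c(-92, -51) - 1*(-29105) = (126 + 179*(-51)) - 1*(-29105) = (126 - 9129) + 29105 = -9003 + 29105 = 20102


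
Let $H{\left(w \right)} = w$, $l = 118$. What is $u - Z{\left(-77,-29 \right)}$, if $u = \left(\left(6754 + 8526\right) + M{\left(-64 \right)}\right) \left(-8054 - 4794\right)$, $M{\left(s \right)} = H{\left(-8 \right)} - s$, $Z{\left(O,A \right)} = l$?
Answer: $-197037046$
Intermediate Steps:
$Z{\left(O,A \right)} = 118$
$M{\left(s \right)} = -8 - s$
$u = -197036928$ ($u = \left(\left(6754 + 8526\right) - -56\right) \left(-8054 - 4794\right) = \left(15280 + \left(-8 + 64\right)\right) \left(-12848\right) = \left(15280 + 56\right) \left(-12848\right) = 15336 \left(-12848\right) = -197036928$)
$u - Z{\left(-77,-29 \right)} = -197036928 - 118 = -197037046$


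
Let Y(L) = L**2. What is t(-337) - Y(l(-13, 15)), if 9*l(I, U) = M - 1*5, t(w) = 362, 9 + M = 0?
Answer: 29126/81 ≈ 359.58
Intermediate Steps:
M = -9 (M = -9 + 0 = -9)
l(I, U) = -14/9 (l(I, U) = (-9 - 1*5)/9 = (-9 - 5)/9 = (1/9)*(-14) = -14/9)
t(-337) - Y(l(-13, 15)) = 362 - (-14/9)**2 = 362 - 1*196/81 = 362 - 196/81 = 29126/81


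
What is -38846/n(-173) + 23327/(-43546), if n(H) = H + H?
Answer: 841758387/7533458 ≈ 111.74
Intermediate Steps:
n(H) = 2*H
-38846/n(-173) + 23327/(-43546) = -38846/(2*(-173)) + 23327/(-43546) = -38846/(-346) + 23327*(-1/43546) = -38846*(-1/346) - 23327/43546 = 19423/173 - 23327/43546 = 841758387/7533458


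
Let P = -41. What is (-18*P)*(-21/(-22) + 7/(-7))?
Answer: -369/11 ≈ -33.545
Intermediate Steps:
(-18*P)*(-21/(-22) + 7/(-7)) = (-18*(-41))*(-21/(-22) + 7/(-7)) = 738*(-21*(-1/22) + 7*(-⅐)) = 738*(21/22 - 1) = 738*(-1/22) = -369/11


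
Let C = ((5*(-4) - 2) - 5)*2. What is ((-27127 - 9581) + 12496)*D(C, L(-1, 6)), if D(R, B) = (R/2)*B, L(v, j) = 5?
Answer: 3268620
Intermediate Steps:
C = -54 (C = ((-20 - 2) - 5)*2 = (-22 - 5)*2 = -27*2 = -54)
D(R, B) = B*R/2 (D(R, B) = (R*(½))*B = (R/2)*B = B*R/2)
((-27127 - 9581) + 12496)*D(C, L(-1, 6)) = ((-27127 - 9581) + 12496)*((½)*5*(-54)) = (-36708 + 12496)*(-135) = -24212*(-135) = 3268620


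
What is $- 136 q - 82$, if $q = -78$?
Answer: $10526$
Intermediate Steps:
$- 136 q - 82 = \left(-136\right) \left(-78\right) - 82 = 10608 - 82 = 10526$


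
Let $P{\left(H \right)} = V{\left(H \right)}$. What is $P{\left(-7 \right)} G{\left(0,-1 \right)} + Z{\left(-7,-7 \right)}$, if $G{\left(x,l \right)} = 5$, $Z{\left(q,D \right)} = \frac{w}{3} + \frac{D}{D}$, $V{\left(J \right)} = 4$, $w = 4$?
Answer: $\frac{67}{3} \approx 22.333$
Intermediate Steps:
$P{\left(H \right)} = 4$
$Z{\left(q,D \right)} = \frac{7}{3}$ ($Z{\left(q,D \right)} = \frac{4}{3} + \frac{D}{D} = 4 \cdot \frac{1}{3} + 1 = \frac{4}{3} + 1 = \frac{7}{3}$)
$P{\left(-7 \right)} G{\left(0,-1 \right)} + Z{\left(-7,-7 \right)} = 4 \cdot 5 + \frac{7}{3} = 20 + \frac{7}{3} = \frac{67}{3}$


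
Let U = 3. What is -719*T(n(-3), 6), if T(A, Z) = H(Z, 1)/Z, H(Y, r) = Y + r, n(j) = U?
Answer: -5033/6 ≈ -838.83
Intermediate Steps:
n(j) = 3
T(A, Z) = (1 + Z)/Z (T(A, Z) = (Z + 1)/Z = (1 + Z)/Z)
-719*T(n(-3), 6) = -719*(1 + 6)/6 = -719*7/6 = -5033/6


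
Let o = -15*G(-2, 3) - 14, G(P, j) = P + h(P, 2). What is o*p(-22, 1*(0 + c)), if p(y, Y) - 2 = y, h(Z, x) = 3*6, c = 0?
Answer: 5080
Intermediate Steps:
h(Z, x) = 18
G(P, j) = 18 + P (G(P, j) = P + 18 = 18 + P)
p(y, Y) = 2 + y
o = -254 (o = -15*(18 - 2) - 14 = -15*16 - 14 = -240 - 14 = -254)
o*p(-22, 1*(0 + c)) = -254*(2 - 22) = -254*(-20) = 5080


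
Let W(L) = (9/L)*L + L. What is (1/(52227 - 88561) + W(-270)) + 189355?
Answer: 6870541395/36334 ≈ 1.8909e+5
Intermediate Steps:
W(L) = 9 + L
(1/(52227 - 88561) + W(-270)) + 189355 = (1/(52227 - 88561) + (9 - 270)) + 189355 = (1/(-36334) - 261) + 189355 = (-1/36334 - 261) + 189355 = -9483175/36334 + 189355 = 6870541395/36334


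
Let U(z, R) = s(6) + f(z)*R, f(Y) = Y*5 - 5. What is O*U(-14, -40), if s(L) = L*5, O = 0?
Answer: 0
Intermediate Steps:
s(L) = 5*L
f(Y) = -5 + 5*Y (f(Y) = 5*Y - 5 = -5 + 5*Y)
U(z, R) = 30 + R*(-5 + 5*z) (U(z, R) = 5*6 + (-5 + 5*z)*R = 30 + R*(-5 + 5*z))
O*U(-14, -40) = 0*(30 + 5*(-40)*(-1 - 14)) = 0*(30 + 5*(-40)*(-15)) = 0*(30 + 3000) = 0*3030 = 0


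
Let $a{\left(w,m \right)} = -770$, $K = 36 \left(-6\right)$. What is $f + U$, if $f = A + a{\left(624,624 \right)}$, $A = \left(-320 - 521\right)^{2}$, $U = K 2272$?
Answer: $215759$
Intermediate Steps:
$K = -216$
$U = -490752$ ($U = \left(-216\right) 2272 = -490752$)
$A = 707281$ ($A = \left(-841\right)^{2} = 707281$)
$f = 706511$ ($f = 707281 - 770 = 706511$)
$f + U = 706511 - 490752 = 215759$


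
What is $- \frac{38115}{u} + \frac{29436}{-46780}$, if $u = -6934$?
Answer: $\frac{394727619}{81093130} \approx 4.8676$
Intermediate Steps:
$- \frac{38115}{u} + \frac{29436}{-46780} = - \frac{38115}{-6934} + \frac{29436}{-46780} = \left(-38115\right) \left(- \frac{1}{6934}\right) + 29436 \left(- \frac{1}{46780}\right) = \frac{38115}{6934} - \frac{7359}{11695} = \frac{394727619}{81093130}$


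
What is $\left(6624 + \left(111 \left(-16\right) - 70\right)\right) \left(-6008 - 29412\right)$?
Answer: $-169236760$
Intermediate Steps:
$\left(6624 + \left(111 \left(-16\right) - 70\right)\right) \left(-6008 - 29412\right) = \left(6624 - 1846\right) \left(-35420\right) = 4778 \left(-35420\right) = -169236760$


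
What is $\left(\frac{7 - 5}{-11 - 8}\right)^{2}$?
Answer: $\frac{4}{361} \approx 0.01108$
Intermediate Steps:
$\left(\frac{7 - 5}{-11 - 8}\right)^{2} = \left(\frac{2}{-19}\right)^{2} = \left(2 \left(- \frac{1}{19}\right)\right)^{2} = \left(- \frac{2}{19}\right)^{2} = \frac{4}{361}$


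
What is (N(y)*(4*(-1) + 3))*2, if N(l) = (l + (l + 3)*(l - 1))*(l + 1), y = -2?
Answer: -10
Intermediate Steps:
N(l) = (1 + l)*(l + (-1 + l)*(3 + l)) (N(l) = (l + (3 + l)*(-1 + l))*(1 + l) = (l + (-1 + l)*(3 + l))*(1 + l) = (1 + l)*(l + (-1 + l)*(3 + l)))
(N(y)*(4*(-1) + 3))*2 = ((-3 + (-2)³ + 4*(-2)²)*(4*(-1) + 3))*2 = ((-3 - 8 + 4*4)*(-4 + 3))*2 = ((-3 - 8 + 16)*(-1))*2 = (5*(-1))*2 = -5*2 = -10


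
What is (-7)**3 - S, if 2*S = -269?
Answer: -417/2 ≈ -208.50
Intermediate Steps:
S = -269/2 (S = (1/2)*(-269) = -269/2 ≈ -134.50)
(-7)**3 - S = (-7)**3 - 1*(-269/2) = -343 + 269/2 = -417/2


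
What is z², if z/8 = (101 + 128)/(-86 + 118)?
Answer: 52441/16 ≈ 3277.6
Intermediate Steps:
z = 229/4 (z = 8*((101 + 128)/(-86 + 118)) = 8*(229/32) = 229/4 ≈ 57.250)
z² = (229/4)² = 52441/16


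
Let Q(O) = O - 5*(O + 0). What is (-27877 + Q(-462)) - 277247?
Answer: -303276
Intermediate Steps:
Q(O) = -4*O (Q(O) = O - 5*O = -4*O)
(-27877 + Q(-462)) - 277247 = (-27877 - 4*(-462)) - 277247 = (-27877 + 1848) - 277247 = -26029 - 277247 = -303276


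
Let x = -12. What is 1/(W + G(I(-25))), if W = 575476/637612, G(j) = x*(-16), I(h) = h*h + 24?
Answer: 159403/30749245 ≈ 0.0051840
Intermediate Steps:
I(h) = 24 + h² (I(h) = h² + 24 = 24 + h²)
G(j) = 192 (G(j) = -12*(-16) = 192)
W = 143869/159403 (W = 575476*(1/637612) = 143869/159403 ≈ 0.90255)
1/(W + G(I(-25))) = 1/(143869/159403 + 192) = 1/(30749245/159403) = 159403/30749245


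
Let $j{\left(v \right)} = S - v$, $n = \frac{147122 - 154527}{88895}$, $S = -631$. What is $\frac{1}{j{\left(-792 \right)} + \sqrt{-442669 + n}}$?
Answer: $\frac{2862419}{8331063091} - \frac{16 i \sqrt{546580188138}}{8331063091} \approx 0.00034358 - 0.0014199 i$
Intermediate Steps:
$n = - \frac{1481}{17779}$ ($n = \left(-7405\right) \frac{1}{88895} = - \frac{1481}{17779} \approx -0.0833$)
$j{\left(v \right)} = -631 - v$
$\frac{1}{j{\left(-792 \right)} + \sqrt{-442669 + n}} = \frac{1}{\left(-631 - -792\right) + \sqrt{-442669 - \frac{1481}{17779}}} = \frac{1}{\left(-631 + 792\right) + \sqrt{- \frac{7870213632}{17779}}} = \frac{1}{161 + \frac{16 i \sqrt{546580188138}}{17779}}$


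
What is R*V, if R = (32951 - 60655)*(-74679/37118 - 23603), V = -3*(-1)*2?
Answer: 72820310272296/18559 ≈ 3.9237e+9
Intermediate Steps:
V = 6 (V = 3*2 = 6)
R = 12136718378716/18559 (R = -27704*(-74679*1/37118 - 23603) = -27704*(-74679/37118 - 23603) = -27704*(-876170833/37118) = 12136718378716/18559 ≈ 6.5395e+8)
R*V = (12136718378716/18559)*6 = 72820310272296/18559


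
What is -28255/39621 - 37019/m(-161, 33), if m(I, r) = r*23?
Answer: -165352816/3341371 ≈ -49.487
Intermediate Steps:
m(I, r) = 23*r
-28255/39621 - 37019/m(-161, 33) = -28255/39621 - 37019/(23*33) = -28255*1/39621 - 37019/759 = -28255/39621 - 37019*1/759 = -28255/39621 - 37019/759 = -165352816/3341371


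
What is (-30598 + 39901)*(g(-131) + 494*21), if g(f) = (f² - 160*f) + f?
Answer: 449930292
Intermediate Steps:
g(f) = f² - 159*f
(-30598 + 39901)*(g(-131) + 494*21) = (-30598 + 39901)*(-131*(-159 - 131) + 494*21) = 9303*(-131*(-290) + 10374) = 9303*(37990 + 10374) = 9303*48364 = 449930292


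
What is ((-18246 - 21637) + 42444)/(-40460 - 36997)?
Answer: -2561/77457 ≈ -0.033064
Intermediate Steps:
((-18246 - 21637) + 42444)/(-40460 - 36997) = (-39883 + 42444)/(-77457) = 2561*(-1/77457) = -2561/77457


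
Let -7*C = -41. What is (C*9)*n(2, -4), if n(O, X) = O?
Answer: 738/7 ≈ 105.43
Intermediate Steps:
C = 41/7 (C = -1/7*(-41) = 41/7 ≈ 5.8571)
(C*9)*n(2, -4) = ((41/7)*9)*2 = (369/7)*2 = 738/7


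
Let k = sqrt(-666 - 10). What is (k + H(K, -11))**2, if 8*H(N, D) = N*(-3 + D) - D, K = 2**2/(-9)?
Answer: -3480359/5184 + 2015*I/18 ≈ -671.37 + 111.94*I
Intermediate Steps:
k = 26*I (k = sqrt(-676) = 26*I ≈ 26.0*I)
K = -4/9 (K = 4*(-1/9) = -4/9 ≈ -0.44444)
H(N, D) = -D/8 + N*(-3 + D)/8 (H(N, D) = (N*(-3 + D) - D)/8 = (-D + N*(-3 + D))/8 = -D/8 + N*(-3 + D)/8)
(k + H(K, -11))**2 = (26*I + (-3/8*(-4/9) - 1/8*(-11) + (1/8)*(-11)*(-4/9)))**2 = (26*I + (1/6 + 11/8 + 11/18))**2 = (26*I + 155/72)**2 = (155/72 + 26*I)**2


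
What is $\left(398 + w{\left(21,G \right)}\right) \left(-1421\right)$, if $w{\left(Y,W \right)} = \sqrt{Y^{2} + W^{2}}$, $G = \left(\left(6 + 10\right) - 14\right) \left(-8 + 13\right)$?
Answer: $-565558 - 1421 \sqrt{541} \approx -5.9861 \cdot 10^{5}$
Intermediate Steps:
$G = 10$ ($G = \left(16 - 14\right) 5 = 2 \cdot 5 = 10$)
$w{\left(Y,W \right)} = \sqrt{W^{2} + Y^{2}}$
$\left(398 + w{\left(21,G \right)}\right) \left(-1421\right) = \left(398 + \sqrt{10^{2} + 21^{2}}\right) \left(-1421\right) = \left(398 + \sqrt{100 + 441}\right) \left(-1421\right) = \left(398 + \sqrt{541}\right) \left(-1421\right) = -565558 - 1421 \sqrt{541}$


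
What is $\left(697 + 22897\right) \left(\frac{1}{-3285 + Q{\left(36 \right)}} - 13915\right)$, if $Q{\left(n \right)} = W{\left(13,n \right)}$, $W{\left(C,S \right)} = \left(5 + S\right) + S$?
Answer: $- \frac{526610069837}{1604} \approx -3.2831 \cdot 10^{8}$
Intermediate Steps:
$W{\left(C,S \right)} = 5 + 2 S$
$Q{\left(n \right)} = 5 + 2 n$
$\left(697 + 22897\right) \left(\frac{1}{-3285 + Q{\left(36 \right)}} - 13915\right) = \left(697 + 22897\right) \left(\frac{1}{-3285 + \left(5 + 2 \cdot 36\right)} - 13915\right) = 23594 \left(\frac{1}{-3285 + \left(5 + 72\right)} - 13915\right) = 23594 \left(\frac{1}{-3285 + 77} - 13915\right) = 23594 \left(\frac{1}{-3208} - 13915\right) = 23594 \left(- \frac{1}{3208} - 13915\right) = 23594 \left(- \frac{44639321}{3208}\right) = - \frac{526610069837}{1604}$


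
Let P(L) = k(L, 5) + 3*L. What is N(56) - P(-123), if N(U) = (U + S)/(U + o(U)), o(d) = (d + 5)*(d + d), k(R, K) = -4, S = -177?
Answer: 2569103/6888 ≈ 372.98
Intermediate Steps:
o(d) = 2*d*(5 + d) (o(d) = (5 + d)*(2*d) = 2*d*(5 + d))
P(L) = -4 + 3*L
N(U) = (-177 + U)/(U + 2*U*(5 + U)) (N(U) = (U - 177)/(U + 2*U*(5 + U)) = (-177 + U)/(U + 2*U*(5 + U)))
N(56) - P(-123) = (-177 + 56)/(56*(11 + 2*56)) - (-4 + 3*(-123)) = (1/56)*(-121)/(11 + 112) - (-4 - 369) = (1/56)*(-121)/123 - 1*(-373) = (1/56)*(1/123)*(-121) + 373 = -121/6888 + 373 = 2569103/6888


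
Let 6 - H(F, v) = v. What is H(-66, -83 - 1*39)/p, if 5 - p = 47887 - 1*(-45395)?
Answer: -128/93277 ≈ -0.0013723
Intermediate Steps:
H(F, v) = 6 - v
p = -93277 (p = 5 - (47887 - 1*(-45395)) = 5 - (47887 + 45395) = 5 - 1*93282 = 5 - 93282 = -93277)
H(-66, -83 - 1*39)/p = (6 - (-83 - 1*39))/(-93277) = (6 - (-83 - 39))*(-1/93277) = (6 - 1*(-122))*(-1/93277) = (6 + 122)*(-1/93277) = 128*(-1/93277) = -128/93277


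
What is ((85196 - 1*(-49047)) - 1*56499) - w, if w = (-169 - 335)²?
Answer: -176272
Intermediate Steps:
w = 254016 (w = (-504)² = 254016)
((85196 - 1*(-49047)) - 1*56499) - w = ((85196 - 1*(-49047)) - 1*56499) - 1*254016 = ((85196 + 49047) - 56499) - 254016 = (134243 - 56499) - 254016 = 77744 - 254016 = -176272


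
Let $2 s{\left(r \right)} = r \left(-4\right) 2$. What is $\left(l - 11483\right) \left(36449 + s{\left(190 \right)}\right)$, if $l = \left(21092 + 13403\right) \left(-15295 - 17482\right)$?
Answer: $-40351914103522$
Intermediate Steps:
$s{\left(r \right)} = - 4 r$ ($s{\left(r \right)} = \frac{r \left(-4\right) 2}{2} = \frac{- 4 r 2}{2} = \frac{\left(-8\right) r}{2} = - 4 r$)
$l = -1130642615$ ($l = 34495 \left(-32777\right) = -1130642615$)
$\left(l - 11483\right) \left(36449 + s{\left(190 \right)}\right) = \left(-1130642615 - 11483\right) \left(36449 - 760\right) = - 1130654098 \left(36449 - 760\right) = \left(-1130654098\right) 35689 = -40351914103522$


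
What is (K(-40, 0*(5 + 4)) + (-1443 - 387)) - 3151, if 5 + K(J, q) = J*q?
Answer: -4986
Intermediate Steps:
K(J, q) = -5 + J*q
(K(-40, 0*(5 + 4)) + (-1443 - 387)) - 3151 = ((-5 - 0*(5 + 4)) + (-1443 - 387)) - 3151 = ((-5 - 0*9) - 1830) - 3151 = ((-5 - 40*0) - 1830) - 3151 = ((-5 + 0) - 1830) - 3151 = (-5 - 1830) - 3151 = -1835 - 3151 = -4986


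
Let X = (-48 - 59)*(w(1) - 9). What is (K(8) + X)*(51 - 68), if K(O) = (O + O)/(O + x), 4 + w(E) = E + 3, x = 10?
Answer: -147475/9 ≈ -16386.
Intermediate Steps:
w(E) = -1 + E (w(E) = -4 + (E + 3) = -4 + (3 + E) = -1 + E)
K(O) = 2*O/(10 + O) (K(O) = (O + O)/(O + 10) = (2*O)/(10 + O) = 2*O/(10 + O))
X = 963 (X = (-48 - 59)*((-1 + 1) - 9) = -107*(0 - 9) = -107*(-9) = 963)
(K(8) + X)*(51 - 68) = (2*8/(10 + 8) + 963)*(51 - 68) = (2*8/18 + 963)*(-17) = (2*8*(1/18) + 963)*(-17) = (8/9 + 963)*(-17) = (8675/9)*(-17) = -147475/9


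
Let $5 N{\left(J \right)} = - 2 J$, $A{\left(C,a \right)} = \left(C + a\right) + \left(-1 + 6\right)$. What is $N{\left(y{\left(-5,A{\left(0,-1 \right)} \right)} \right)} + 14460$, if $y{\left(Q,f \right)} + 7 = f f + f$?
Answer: $\frac{72274}{5} \approx 14455.0$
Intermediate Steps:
$A{\left(C,a \right)} = 5 + C + a$ ($A{\left(C,a \right)} = \left(C + a\right) + 5 = 5 + C + a$)
$y{\left(Q,f \right)} = -7 + f + f^{2}$ ($y{\left(Q,f \right)} = -7 + \left(f f + f\right) = -7 + \left(f^{2} + f\right) = -7 + \left(f + f^{2}\right) = -7 + f + f^{2}$)
$N{\left(J \right)} = - \frac{2 J}{5}$ ($N{\left(J \right)} = \frac{\left(-2\right) J}{5} = - \frac{2 J}{5}$)
$N{\left(y{\left(-5,A{\left(0,-1 \right)} \right)} \right)} + 14460 = - \frac{2 \left(-7 + \left(5 + 0 - 1\right) + \left(5 + 0 - 1\right)^{2}\right)}{5} + 14460 = - \frac{2 \left(-7 + 4 + 4^{2}\right)}{5} + 14460 = - \frac{2 \left(-7 + 4 + 16\right)}{5} + 14460 = \left(- \frac{2}{5}\right) 13 + 14460 = - \frac{26}{5} + 14460 = \frac{72274}{5}$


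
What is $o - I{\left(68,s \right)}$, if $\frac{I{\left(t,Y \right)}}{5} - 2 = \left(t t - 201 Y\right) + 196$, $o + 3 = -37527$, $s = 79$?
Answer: $17755$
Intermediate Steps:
$o = -37530$ ($o = -3 - 37527 = -37530$)
$I{\left(t,Y \right)} = 990 - 1005 Y + 5 t^{2}$ ($I{\left(t,Y \right)} = 10 + 5 \left(\left(t t - 201 Y\right) + 196\right) = 10 + 5 \left(\left(t^{2} - 201 Y\right) + 196\right) = 10 + 5 \left(196 + t^{2} - 201 Y\right) = 10 + \left(980 - 1005 Y + 5 t^{2}\right) = 990 - 1005 Y + 5 t^{2}$)
$o - I{\left(68,s \right)} = -37530 - \left(990 - 79395 + 5 \cdot 68^{2}\right) = -37530 - \left(990 - 79395 + 5 \cdot 4624\right) = -37530 - \left(990 - 79395 + 23120\right) = -37530 - -55285 = -37530 + 55285 = 17755$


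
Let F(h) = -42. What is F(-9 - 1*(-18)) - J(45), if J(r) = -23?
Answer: -19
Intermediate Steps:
F(-9 - 1*(-18)) - J(45) = -42 - 1*(-23) = -42 + 23 = -19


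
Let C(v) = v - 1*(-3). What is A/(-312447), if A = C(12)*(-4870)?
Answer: 24350/104149 ≈ 0.23380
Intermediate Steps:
C(v) = 3 + v (C(v) = v + 3 = 3 + v)
A = -73050 (A = (3 + 12)*(-4870) = 15*(-4870) = -73050)
A/(-312447) = -73050/(-312447) = -73050*(-1/312447) = 24350/104149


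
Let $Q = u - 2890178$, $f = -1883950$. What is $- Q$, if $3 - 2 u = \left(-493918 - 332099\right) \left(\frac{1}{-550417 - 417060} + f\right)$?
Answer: $\frac{752784424429152974}{967477} \approx 7.7809 \cdot 10^{11}$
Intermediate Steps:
$u = - \frac{752781628248412068}{967477}$ ($u = \frac{3}{2} - \frac{\left(-493918 - 332099\right) \left(\frac{1}{-550417 - 417060} - 1883950\right)}{2} = \frac{3}{2} - \frac{\left(-826017\right) \left(\frac{1}{-967477} - 1883950\right)}{2} = \frac{3}{2} - \frac{\left(-826017\right) \left(- \frac{1}{967477} - 1883950\right)}{2} = \frac{3}{2} - \frac{\left(-826017\right) \left(- \frac{1822678294151}{967477}\right)}{2} = \frac{3}{2} - \frac{1505563256499726567}{1934954} = - \frac{752781628248412068}{967477} \approx -7.7809 \cdot 10^{11}$)
$Q = - \frac{752784424429152974}{967477}$ ($Q = - \frac{752781628248412068}{967477} - 2890178 = - \frac{752784424429152974}{967477} \approx -7.7809 \cdot 10^{11}$)
$- Q = \left(-1\right) \left(- \frac{752784424429152974}{967477}\right) = \frac{752784424429152974}{967477}$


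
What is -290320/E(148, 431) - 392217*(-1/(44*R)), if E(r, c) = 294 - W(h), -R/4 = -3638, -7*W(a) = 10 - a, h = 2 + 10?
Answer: -162551560871/164554016 ≈ -987.83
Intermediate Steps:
h = 12
W(a) = -10/7 + a/7 (W(a) = -(10 - a)/7 = -10/7 + a/7)
R = 14552 (R = -4*(-3638) = 14552)
E(r, c) = 2056/7 (E(r, c) = 294 - (-10/7 + (⅐)*12) = 294 - (-10/7 + 12/7) = 294 - 1*2/7 = 294 - 2/7 = 2056/7)
-290320/E(148, 431) - 392217*(-1/(44*R)) = -290320/2056/7 - 392217/(14552*(-44)) = -290320*7/2056 - 392217/(-640288) = -254030/257 - 392217*(-1/640288) = -254030/257 + 392217/640288 = -162551560871/164554016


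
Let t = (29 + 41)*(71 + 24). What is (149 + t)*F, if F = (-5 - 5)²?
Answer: 679900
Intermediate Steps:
F = 100 (F = (-10)² = 100)
t = 6650 (t = 70*95 = 6650)
(149 + t)*F = (149 + 6650)*100 = 6799*100 = 679900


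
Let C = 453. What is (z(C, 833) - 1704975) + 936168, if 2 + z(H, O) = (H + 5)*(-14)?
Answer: -775221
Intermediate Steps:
z(H, O) = -72 - 14*H (z(H, O) = -2 + (H + 5)*(-14) = -2 + (5 + H)*(-14) = -2 + (-70 - 14*H) = -72 - 14*H)
(z(C, 833) - 1704975) + 936168 = ((-72 - 14*453) - 1704975) + 936168 = ((-72 - 6342) - 1704975) + 936168 = (-6414 - 1704975) + 936168 = -1711389 + 936168 = -775221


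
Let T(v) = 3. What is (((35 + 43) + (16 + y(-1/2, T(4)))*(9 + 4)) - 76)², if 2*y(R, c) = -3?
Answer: 145161/4 ≈ 36290.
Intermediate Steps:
y(R, c) = -3/2 (y(R, c) = (½)*(-3) = -3/2)
(((35 + 43) + (16 + y(-1/2, T(4)))*(9 + 4)) - 76)² = (((35 + 43) + (16 - 3/2)*(9 + 4)) - 76)² = ((78 + (29/2)*13) - 76)² = ((78 + 377/2) - 76)² = (533/2 - 76)² = (381/2)² = 145161/4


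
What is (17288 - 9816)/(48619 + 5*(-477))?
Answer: 3736/23117 ≈ 0.16161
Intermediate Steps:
(17288 - 9816)/(48619 + 5*(-477)) = 7472/(48619 - 2385) = 7472/46234 = 7472*(1/46234) = 3736/23117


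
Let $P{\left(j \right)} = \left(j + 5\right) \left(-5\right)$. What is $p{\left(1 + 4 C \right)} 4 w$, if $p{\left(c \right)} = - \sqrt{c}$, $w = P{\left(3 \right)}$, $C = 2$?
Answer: $480$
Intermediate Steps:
$P{\left(j \right)} = -25 - 5 j$ ($P{\left(j \right)} = \left(5 + j\right) \left(-5\right) = -25 - 5 j$)
$w = -40$ ($w = -25 - 15 = -40$)
$p{\left(1 + 4 C \right)} 4 w = - \sqrt{1 + 4 \cdot 2} \cdot 4 \left(-40\right) = - \sqrt{1 + 8} \cdot 4 \left(-40\right) = - \sqrt{9} \cdot 4 \left(-40\right) = \left(-1\right) 3 \cdot 4 \left(-40\right) = \left(-3\right) 4 \left(-40\right) = \left(-12\right) \left(-40\right) = 480$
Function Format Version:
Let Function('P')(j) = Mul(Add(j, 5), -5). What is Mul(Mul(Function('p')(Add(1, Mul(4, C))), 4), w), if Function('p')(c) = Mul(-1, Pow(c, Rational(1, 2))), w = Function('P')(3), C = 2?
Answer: 480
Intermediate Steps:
Function('P')(j) = Add(-25, Mul(-5, j)) (Function('P')(j) = Mul(Add(5, j), -5) = Add(-25, Mul(-5, j)))
w = -40 (w = Add(-25, Mul(-5, 3)) = Add(-25, -15) = -40)
Mul(Mul(Function('p')(Add(1, Mul(4, C))), 4), w) = Mul(Mul(Mul(-1, Pow(Add(1, Mul(4, 2)), Rational(1, 2))), 4), -40) = Mul(Mul(Mul(-1, Pow(Add(1, 8), Rational(1, 2))), 4), -40) = Mul(Mul(Mul(-1, Pow(9, Rational(1, 2))), 4), -40) = Mul(Mul(Mul(-1, 3), 4), -40) = Mul(Mul(-3, 4), -40) = Mul(-12, -40) = 480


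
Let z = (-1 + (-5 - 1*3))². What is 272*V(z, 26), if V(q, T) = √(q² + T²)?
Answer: 272*√7237 ≈ 23139.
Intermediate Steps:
z = 81 (z = (-1 + (-5 - 3))² = (-1 - 8)² = (-9)² = 81)
V(q, T) = √(T² + q²)
272*V(z, 26) = 272*√(26² + 81²) = 272*√(676 + 6561) = 272*√7237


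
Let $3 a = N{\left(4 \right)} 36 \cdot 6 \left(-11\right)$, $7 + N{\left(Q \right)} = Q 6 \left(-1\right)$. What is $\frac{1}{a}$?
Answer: $\frac{1}{24552} \approx 4.073 \cdot 10^{-5}$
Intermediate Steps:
$N{\left(Q \right)} = -7 - 6 Q$ ($N{\left(Q \right)} = -7 + Q 6 \left(-1\right) = -7 + 6 Q \left(-1\right) = -7 - 6 Q$)
$a = 24552$ ($a = \frac{\left(-7 - 24\right) 36 \cdot 6 \left(-11\right)}{3} = \frac{\left(-7 - 24\right) 216 \left(-11\right)}{3} = \frac{\left(-31\right) 216 \left(-11\right)}{3} = \frac{\left(-6696\right) \left(-11\right)}{3} = \frac{1}{3} \cdot 73656 = 24552$)
$\frac{1}{a} = \frac{1}{24552}$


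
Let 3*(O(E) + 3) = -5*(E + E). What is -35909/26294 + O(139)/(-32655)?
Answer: -3481039879/2575891710 ≈ -1.3514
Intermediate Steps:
O(E) = -3 - 10*E/3 (O(E) = -3 + (-5*(E + E))/3 = -3 + (-10*E)/3 = -3 - 10*E/3)
-35909/26294 + O(139)/(-32655) = -35909/26294 + (-3 - 10/3*139)/(-32655) = -35909*1/26294 + (-3 - 1390/3)*(-1/32655) = -35909/26294 - 1399/3*(-1/32655) = -35909/26294 + 1399/97965 = -3481039879/2575891710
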